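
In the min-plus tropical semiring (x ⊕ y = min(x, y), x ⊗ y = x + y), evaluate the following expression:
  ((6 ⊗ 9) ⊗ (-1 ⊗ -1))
((6 ⊗ 9) ⊗ (-1 ⊗ -1)) = 13

Expand innermost to outermost. Recall ⊕ takes the minimum of its arguments and ⊗ takes their sum. Working out the expression ((6 ⊗ 9) ⊗ (-1 ⊗ -1)) gives 13.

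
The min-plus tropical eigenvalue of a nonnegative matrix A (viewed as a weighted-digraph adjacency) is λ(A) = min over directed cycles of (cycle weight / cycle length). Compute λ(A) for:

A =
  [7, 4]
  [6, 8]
λ(A) = 5

Enumerate directed cycles and compute their means (weight / length). Sample:
  cycle 0 → 0: weight = 7, length = 1, mean = 7/1 ≈ 7.000
  cycle 1 → 1: weight = 8, length = 1, mean = 8/1 ≈ 8.000
  cycle 0 → 1 → 0: weight = 10, length = 2, mean = 10/2 ≈ 5.000
  cycle 1 → 0 → 1: weight = 10, length = 2, mean = 10/2 ≈ 5.000
Minimum mean = 5.000, attained e.g. along the cycle 0 → 1 → 0 with weight 10 and length 2. So λ(A) = 10/2 = 5.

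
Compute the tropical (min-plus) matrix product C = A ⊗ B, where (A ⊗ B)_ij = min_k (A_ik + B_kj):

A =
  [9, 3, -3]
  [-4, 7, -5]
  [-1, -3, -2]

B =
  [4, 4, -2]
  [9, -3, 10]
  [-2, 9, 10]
A ⊗ B =
  [-5, 0, 7]
  [-7, 0, -6]
  [-4, -6, -3]

Apply the min-plus product entry-by-entry:
  C[0][0] = min over k of (A[0][0] + B[0][0] = 9 + 4 = 13, A[0][1] + B[1][0] = 3 + 9 = 12, A[0][2] + B[2][0] = -3 + -2 = -5) = -5 (attained at k = 2)
  C[0][1] = min over k of (A[0][0] + B[0][1] = 9 + 4 = 13, A[0][1] + B[1][1] = 3 + -3 = 0, A[0][2] + B[2][1] = -3 + 9 = 6) = 0 (attained at k = 1)
  C[0][2] = min over k of (A[0][0] + B[0][2] = 9 + -2 = 7, A[0][1] + B[1][2] = 3 + 10 = 13, A[0][2] + B[2][2] = -3 + 10 = 7) = 7 (attained at k = 0)
  C[1][0] = min over k of (A[1][0] + B[0][0] = -4 + 4 = 0, A[1][1] + B[1][0] = 7 + 9 = 16, A[1][2] + B[2][0] = -5 + -2 = -7) = -7 (attained at k = 2)
  C[1][1] = min over k of (A[1][0] + B[0][1] = -4 + 4 = 0, A[1][1] + B[1][1] = 7 + -3 = 4, A[1][2] + B[2][1] = -5 + 9 = 4) = 0 (attained at k = 0)
  C[1][2] = min over k of (A[1][0] + B[0][2] = -4 + -2 = -6, A[1][1] + B[1][2] = 7 + 10 = 17, A[1][2] + B[2][2] = -5 + 10 = 5) = -6 (attained at k = 0)
  C[2][0] = min over k of (A[2][0] + B[0][0] = -1 + 4 = 3, A[2][1] + B[1][0] = -3 + 9 = 6, A[2][2] + B[2][0] = -2 + -2 = -4) = -4 (attained at k = 2)
  C[2][1] = min over k of (A[2][0] + B[0][1] = -1 + 4 = 3, A[2][1] + B[1][1] = -3 + -3 = -6, A[2][2] + B[2][1] = -2 + 9 = 7) = -6 (attained at k = 1)
  C[2][2] = min over k of (A[2][0] + B[0][2] = -1 + -2 = -3, A[2][1] + B[1][2] = -3 + 10 = 7, A[2][2] + B[2][2] = -2 + 10 = 8) = -3 (attained at k = 0)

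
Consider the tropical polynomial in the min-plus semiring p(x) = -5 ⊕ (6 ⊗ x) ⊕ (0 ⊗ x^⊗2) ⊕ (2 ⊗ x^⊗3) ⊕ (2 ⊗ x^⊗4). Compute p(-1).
p(-1) = -5

A tropical monomial a ⊗ x^⊗i evaluates to a + i · x. Evaluating each term at x = -1:
  Term 0 contributes -5 + 0 · -1 = -5
  Term 1 contributes 6 + 1 · -1 = 5
  Term 2 contributes 0 + 2 · -1 = -2
  Term 3 contributes 2 + 3 · -1 = -1
  Term 4 contributes 2 + 4 · -1 = -2
p(-1) = ⊕ of these = min[-5, 5, -2, -1, -2] = -5.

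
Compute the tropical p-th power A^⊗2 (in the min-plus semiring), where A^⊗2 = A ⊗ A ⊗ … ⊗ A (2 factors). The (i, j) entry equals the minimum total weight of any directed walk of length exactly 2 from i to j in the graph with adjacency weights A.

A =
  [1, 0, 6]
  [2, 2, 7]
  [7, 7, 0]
A^⊗2 =
  [2, 1, 6]
  [3, 2, 7]
  [7, 7, 0]

Each entry (A^⊗2)_ij equals the minimum over all length-2 walks i = v_0 → v_1 → … → v_2 = j of Σ_t A[v_t][v_{t+1}]. For example, for (i, j) = (0, 2) we minimise over 3 possible intermediate vertex sequences; the minimum is 6, attained along the walk 0 → 2 → 2.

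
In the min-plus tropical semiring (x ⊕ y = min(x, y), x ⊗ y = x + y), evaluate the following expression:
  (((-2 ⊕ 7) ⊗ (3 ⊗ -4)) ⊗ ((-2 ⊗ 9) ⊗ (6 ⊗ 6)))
(((-2 ⊕ 7) ⊗ (3 ⊗ -4)) ⊗ ((-2 ⊗ 9) ⊗ (6 ⊗ 6))) = 16

Expand innermost to outermost. Recall ⊕ takes the minimum of its arguments and ⊗ takes their sum. Working out the expression (((-2 ⊕ 7) ⊗ (3 ⊗ -4)) ⊗ ((-2 ⊗ 9) ⊗ (6 ⊗ 6))) gives 16.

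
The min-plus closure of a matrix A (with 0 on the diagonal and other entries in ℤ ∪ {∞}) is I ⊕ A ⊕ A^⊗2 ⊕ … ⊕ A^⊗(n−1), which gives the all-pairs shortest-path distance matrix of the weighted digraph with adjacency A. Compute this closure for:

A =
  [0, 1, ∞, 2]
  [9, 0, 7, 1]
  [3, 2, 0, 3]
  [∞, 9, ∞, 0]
Closure =
  [0, 1, 8, 2]
  [9, 0, 7, 1]
  [3, 2, 0, 3]
  [18, 9, 16, 0]

This is the Floyd-Warshall all-pairs shortest-path computation. For each intermediate vertex k = 0, 1, …, 3, update dist[i][j] ← min(dist[i][j], dist[i][k] + dist[k][j]). The final matrix gives, for each (i, j), the minimum total weight of any directed path from i to j (possibly empty when i = j).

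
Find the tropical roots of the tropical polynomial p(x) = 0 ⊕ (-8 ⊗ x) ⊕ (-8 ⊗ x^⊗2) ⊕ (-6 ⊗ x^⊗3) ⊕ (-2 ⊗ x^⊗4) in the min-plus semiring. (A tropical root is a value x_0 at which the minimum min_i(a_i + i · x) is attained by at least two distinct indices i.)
Roots: {-4, -2, 0, 8}

Each tropical root is a break point of the lower envelope of the lines y = a_i + i · x (there are 5 lines, with slopes 0, 1, ..., 4). Only the lines that attain the minimum somewhere contribute to roots; other lines are dominated. Here the surviving (envelope) indices are i = 4, i = 3, i = 2, i = 1, i = 0.
Intersections between consecutive envelope lines give the roots: for adjacent envelope indices i < j the intersection is x = (a_i − a_j) / (j − i). Reading off the sorted break points: {-4, -2, 0, 8}.
Verification: at each break x_0, at least two indices attain the minimum of min_i(a_i + i · x_0).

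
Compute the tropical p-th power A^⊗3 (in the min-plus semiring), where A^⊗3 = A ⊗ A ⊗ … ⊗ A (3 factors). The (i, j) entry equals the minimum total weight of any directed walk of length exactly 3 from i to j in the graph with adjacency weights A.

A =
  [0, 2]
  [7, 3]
A^⊗3 =
  [0, 2]
  [7, 9]

Each entry (A^⊗3)_ij equals the minimum over all length-3 walks i = v_0 → v_1 → … → v_3 = j of Σ_t A[v_t][v_{t+1}]. For example, for (i, j) = (0, 1) we minimise over 4 possible intermediate vertex sequences; the minimum is 2, attained along the walk 0 → 0 → 0 → 1.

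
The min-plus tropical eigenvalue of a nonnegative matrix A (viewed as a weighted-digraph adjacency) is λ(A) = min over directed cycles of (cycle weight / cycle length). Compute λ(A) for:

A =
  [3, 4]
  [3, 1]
λ(A) = 1

Enumerate directed cycles and compute their means (weight / length). Sample:
  cycle 0 → 0: weight = 3, length = 1, mean = 3/1 ≈ 3.000
  cycle 1 → 1: weight = 1, length = 1, mean = 1/1 ≈ 1.000
  cycle 0 → 1 → 0: weight = 7, length = 2, mean = 7/2 ≈ 3.500
  cycle 1 → 0 → 1: weight = 7, length = 2, mean = 7/2 ≈ 3.500
Minimum mean = 1.000, attained e.g. along the cycle 1 → 1 with weight 1 and length 1. So λ(A) = 1/1 = 1.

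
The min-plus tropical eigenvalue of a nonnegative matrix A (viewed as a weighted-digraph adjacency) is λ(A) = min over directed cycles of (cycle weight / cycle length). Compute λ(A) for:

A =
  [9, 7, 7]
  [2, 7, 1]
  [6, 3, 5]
λ(A) = 2

Enumerate directed cycles and compute their means (weight / length). Sample:
  cycle 0 → 0: weight = 9, length = 1, mean = 9/1 ≈ 9.000
  cycle 1 → 1: weight = 7, length = 1, mean = 7/1 ≈ 7.000
  cycle 2 → 2: weight = 5, length = 1, mean = 5/1 ≈ 5.000
  cycle 0 → 1 → 0: weight = 9, length = 2, mean = 9/2 ≈ 4.500
  cycle 0 → 2 → 0: weight = 13, length = 2, mean = 13/2 ≈ 6.500
  cycle 1 → 0 → 1: weight = 9, length = 2, mean = 9/2 ≈ 4.500
Minimum mean = 2.000, attained e.g. along the cycle 1 → 2 → 1 with weight 4 and length 2. So λ(A) = 4/2 = 2.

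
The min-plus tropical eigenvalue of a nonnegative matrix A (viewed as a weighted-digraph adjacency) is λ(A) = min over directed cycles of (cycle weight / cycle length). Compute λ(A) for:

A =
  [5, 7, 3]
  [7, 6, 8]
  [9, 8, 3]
λ(A) = 3

Enumerate directed cycles and compute their means (weight / length). Sample:
  cycle 0 → 0: weight = 5, length = 1, mean = 5/1 ≈ 5.000
  cycle 1 → 1: weight = 6, length = 1, mean = 6/1 ≈ 6.000
  cycle 2 → 2: weight = 3, length = 1, mean = 3/1 ≈ 3.000
  cycle 0 → 1 → 0: weight = 14, length = 2, mean = 14/2 ≈ 7.000
  cycle 0 → 2 → 0: weight = 12, length = 2, mean = 12/2 ≈ 6.000
  cycle 1 → 0 → 1: weight = 14, length = 2, mean = 14/2 ≈ 7.000
Minimum mean = 3.000, attained e.g. along the cycle 2 → 2 with weight 3 and length 1. So λ(A) = 3/1 = 3.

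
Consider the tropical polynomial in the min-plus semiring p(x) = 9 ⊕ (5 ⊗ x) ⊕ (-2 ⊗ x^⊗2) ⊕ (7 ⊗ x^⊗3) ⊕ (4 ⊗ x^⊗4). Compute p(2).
p(2) = 2

A tropical monomial a ⊗ x^⊗i evaluates to a + i · x. Evaluating each term at x = 2:
  Term 0 contributes 9 + 0 · 2 = 9
  Term 1 contributes 5 + 1 · 2 = 7
  Term 2 contributes -2 + 2 · 2 = 2
  Term 3 contributes 7 + 3 · 2 = 13
  Term 4 contributes 4 + 4 · 2 = 12
p(2) = ⊕ of these = min[9, 7, 2, 13, 12] = 2.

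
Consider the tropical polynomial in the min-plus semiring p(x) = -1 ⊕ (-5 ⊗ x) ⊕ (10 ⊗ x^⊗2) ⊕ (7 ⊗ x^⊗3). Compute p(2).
p(2) = -3

A tropical monomial a ⊗ x^⊗i evaluates to a + i · x. Evaluating each term at x = 2:
  Term 0 contributes -1 + 0 · 2 = -1
  Term 1 contributes -5 + 1 · 2 = -3
  Term 2 contributes 10 + 2 · 2 = 14
  Term 3 contributes 7 + 3 · 2 = 13
p(2) = ⊕ of these = min[-1, -3, 14, 13] = -3.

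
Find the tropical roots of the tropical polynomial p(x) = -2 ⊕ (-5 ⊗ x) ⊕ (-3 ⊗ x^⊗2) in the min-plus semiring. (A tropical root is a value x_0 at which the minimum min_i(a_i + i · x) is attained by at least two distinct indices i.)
Roots: {-2, 3}

Each tropical root is a break point of the lower envelope of the lines y = a_i + i · x (there are 3 lines, with slopes 0, 1, ..., 2). Only the lines that attain the minimum somewhere contribute to roots; other lines are dominated. Here the surviving (envelope) indices are i = 2, i = 1, i = 0.
Intersections between consecutive envelope lines give the roots: for adjacent envelope indices i < j the intersection is x = (a_i − a_j) / (j − i). Reading off the sorted break points: {-2, 3}.
Verification: at each break x_0, at least two indices attain the minimum of min_i(a_i + i · x_0).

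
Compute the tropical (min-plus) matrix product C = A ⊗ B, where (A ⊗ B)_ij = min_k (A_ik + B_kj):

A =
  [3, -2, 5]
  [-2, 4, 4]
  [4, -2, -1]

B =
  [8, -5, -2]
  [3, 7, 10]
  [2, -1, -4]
A ⊗ B =
  [1, -2, 1]
  [6, -7, -4]
  [1, -2, -5]

Apply the min-plus product entry-by-entry:
  C[0][0] = min over k of (A[0][0] + B[0][0] = 3 + 8 = 11, A[0][1] + B[1][0] = -2 + 3 = 1, A[0][2] + B[2][0] = 5 + 2 = 7) = 1 (attained at k = 1)
  C[0][1] = min over k of (A[0][0] + B[0][1] = 3 + -5 = -2, A[0][1] + B[1][1] = -2 + 7 = 5, A[0][2] + B[2][1] = 5 + -1 = 4) = -2 (attained at k = 0)
  C[0][2] = min over k of (A[0][0] + B[0][2] = 3 + -2 = 1, A[0][1] + B[1][2] = -2 + 10 = 8, A[0][2] + B[2][2] = 5 + -4 = 1) = 1 (attained at k = 0)
  C[1][0] = min over k of (A[1][0] + B[0][0] = -2 + 8 = 6, A[1][1] + B[1][0] = 4 + 3 = 7, A[1][2] + B[2][0] = 4 + 2 = 6) = 6 (attained at k = 0)
  C[1][1] = min over k of (A[1][0] + B[0][1] = -2 + -5 = -7, A[1][1] + B[1][1] = 4 + 7 = 11, A[1][2] + B[2][1] = 4 + -1 = 3) = -7 (attained at k = 0)
  C[1][2] = min over k of (A[1][0] + B[0][2] = -2 + -2 = -4, A[1][1] + B[1][2] = 4 + 10 = 14, A[1][2] + B[2][2] = 4 + -4 = 0) = -4 (attained at k = 0)
  C[2][0] = min over k of (A[2][0] + B[0][0] = 4 + 8 = 12, A[2][1] + B[1][0] = -2 + 3 = 1, A[2][2] + B[2][0] = -1 + 2 = 1) = 1 (attained at k = 1)
  C[2][1] = min over k of (A[2][0] + B[0][1] = 4 + -5 = -1, A[2][1] + B[1][1] = -2 + 7 = 5, A[2][2] + B[2][1] = -1 + -1 = -2) = -2 (attained at k = 2)
  C[2][2] = min over k of (A[2][0] + B[0][2] = 4 + -2 = 2, A[2][1] + B[1][2] = -2 + 10 = 8, A[2][2] + B[2][2] = -1 + -4 = -5) = -5 (attained at k = 2)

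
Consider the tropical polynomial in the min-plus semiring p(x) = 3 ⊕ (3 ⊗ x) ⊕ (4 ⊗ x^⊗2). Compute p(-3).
p(-3) = -2

A tropical monomial a ⊗ x^⊗i evaluates to a + i · x. Evaluating each term at x = -3:
  Term 0 contributes 3 + 0 · -3 = 3
  Term 1 contributes 3 + 1 · -3 = 0
  Term 2 contributes 4 + 2 · -3 = -2
p(-3) = ⊕ of these = min[3, 0, -2] = -2.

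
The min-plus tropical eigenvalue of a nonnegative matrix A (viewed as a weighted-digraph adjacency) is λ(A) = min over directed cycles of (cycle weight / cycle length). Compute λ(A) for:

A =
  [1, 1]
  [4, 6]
λ(A) = 1

Enumerate directed cycles and compute their means (weight / length). Sample:
  cycle 0 → 0: weight = 1, length = 1, mean = 1/1 ≈ 1.000
  cycle 1 → 1: weight = 6, length = 1, mean = 6/1 ≈ 6.000
  cycle 0 → 1 → 0: weight = 5, length = 2, mean = 5/2 ≈ 2.500
  cycle 1 → 0 → 1: weight = 5, length = 2, mean = 5/2 ≈ 2.500
Minimum mean = 1.000, attained e.g. along the cycle 0 → 0 with weight 1 and length 1. So λ(A) = 1/1 = 1.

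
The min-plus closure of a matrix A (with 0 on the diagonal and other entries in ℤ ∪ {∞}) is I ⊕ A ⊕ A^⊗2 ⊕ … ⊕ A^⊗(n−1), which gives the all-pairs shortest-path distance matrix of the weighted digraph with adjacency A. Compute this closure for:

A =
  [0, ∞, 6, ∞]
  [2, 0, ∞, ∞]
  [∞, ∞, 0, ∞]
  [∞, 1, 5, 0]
Closure =
  [0, ∞, 6, ∞]
  [2, 0, 8, ∞]
  [∞, ∞, 0, ∞]
  [3, 1, 5, 0]

This is the Floyd-Warshall all-pairs shortest-path computation. For each intermediate vertex k = 0, 1, …, 3, update dist[i][j] ← min(dist[i][j], dist[i][k] + dist[k][j]). The final matrix gives, for each (i, j), the minimum total weight of any directed path from i to j (possibly empty when i = j).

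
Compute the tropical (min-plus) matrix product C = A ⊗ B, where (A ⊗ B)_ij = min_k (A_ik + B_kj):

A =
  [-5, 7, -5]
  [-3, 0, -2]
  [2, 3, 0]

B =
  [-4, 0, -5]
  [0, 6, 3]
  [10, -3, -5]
A ⊗ B =
  [-9, -8, -10]
  [-7, -5, -8]
  [-2, -3, -5]

Apply the min-plus product entry-by-entry:
  C[0][0] = min over k of (A[0][0] + B[0][0] = -5 + -4 = -9, A[0][1] + B[1][0] = 7 + 0 = 7, A[0][2] + B[2][0] = -5 + 10 = 5) = -9 (attained at k = 0)
  C[0][1] = min over k of (A[0][0] + B[0][1] = -5 + 0 = -5, A[0][1] + B[1][1] = 7 + 6 = 13, A[0][2] + B[2][1] = -5 + -3 = -8) = -8 (attained at k = 2)
  C[0][2] = min over k of (A[0][0] + B[0][2] = -5 + -5 = -10, A[0][1] + B[1][2] = 7 + 3 = 10, A[0][2] + B[2][2] = -5 + -5 = -10) = -10 (attained at k = 0)
  C[1][0] = min over k of (A[1][0] + B[0][0] = -3 + -4 = -7, A[1][1] + B[1][0] = 0 + 0 = 0, A[1][2] + B[2][0] = -2 + 10 = 8) = -7 (attained at k = 0)
  C[1][1] = min over k of (A[1][0] + B[0][1] = -3 + 0 = -3, A[1][1] + B[1][1] = 0 + 6 = 6, A[1][2] + B[2][1] = -2 + -3 = -5) = -5 (attained at k = 2)
  C[1][2] = min over k of (A[1][0] + B[0][2] = -3 + -5 = -8, A[1][1] + B[1][2] = 0 + 3 = 3, A[1][2] + B[2][2] = -2 + -5 = -7) = -8 (attained at k = 0)
  C[2][0] = min over k of (A[2][0] + B[0][0] = 2 + -4 = -2, A[2][1] + B[1][0] = 3 + 0 = 3, A[2][2] + B[2][0] = 0 + 10 = 10) = -2 (attained at k = 0)
  C[2][1] = min over k of (A[2][0] + B[0][1] = 2 + 0 = 2, A[2][1] + B[1][1] = 3 + 6 = 9, A[2][2] + B[2][1] = 0 + -3 = -3) = -3 (attained at k = 2)
  C[2][2] = min over k of (A[2][0] + B[0][2] = 2 + -5 = -3, A[2][1] + B[1][2] = 3 + 3 = 6, A[2][2] + B[2][2] = 0 + -5 = -5) = -5 (attained at k = 2)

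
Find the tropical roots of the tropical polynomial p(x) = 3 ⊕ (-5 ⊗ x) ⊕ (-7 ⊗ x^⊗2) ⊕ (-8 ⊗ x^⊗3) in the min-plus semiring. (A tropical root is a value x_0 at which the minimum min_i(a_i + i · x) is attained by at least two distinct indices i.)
Roots: {1, 2, 8}

Each tropical root is a break point of the lower envelope of the lines y = a_i + i · x (there are 4 lines, with slopes 0, 1, ..., 3). Only the lines that attain the minimum somewhere contribute to roots; other lines are dominated. Here the surviving (envelope) indices are i = 3, i = 2, i = 1, i = 0.
Intersections between consecutive envelope lines give the roots: for adjacent envelope indices i < j the intersection is x = (a_i − a_j) / (j − i). Reading off the sorted break points: {1, 2, 8}.
Verification: at each break x_0, at least two indices attain the minimum of min_i(a_i + i · x_0).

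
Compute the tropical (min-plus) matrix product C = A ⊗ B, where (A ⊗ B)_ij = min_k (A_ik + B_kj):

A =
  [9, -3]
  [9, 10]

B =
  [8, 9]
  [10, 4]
A ⊗ B =
  [7, 1]
  [17, 14]

Apply the min-plus product entry-by-entry:
  C[0][0] = min over k of (A[0][0] + B[0][0] = 9 + 8 = 17, A[0][1] + B[1][0] = -3 + 10 = 7) = 7 (attained at k = 1)
  C[0][1] = min over k of (A[0][0] + B[0][1] = 9 + 9 = 18, A[0][1] + B[1][1] = -3 + 4 = 1) = 1 (attained at k = 1)
  C[1][0] = min over k of (A[1][0] + B[0][0] = 9 + 8 = 17, A[1][1] + B[1][0] = 10 + 10 = 20) = 17 (attained at k = 0)
  C[1][1] = min over k of (A[1][0] + B[0][1] = 9 + 9 = 18, A[1][1] + B[1][1] = 10 + 4 = 14) = 14 (attained at k = 1)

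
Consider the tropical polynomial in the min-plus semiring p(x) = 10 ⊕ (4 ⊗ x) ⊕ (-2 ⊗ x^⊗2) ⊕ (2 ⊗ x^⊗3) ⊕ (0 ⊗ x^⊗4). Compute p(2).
p(2) = 2

A tropical monomial a ⊗ x^⊗i evaluates to a + i · x. Evaluating each term at x = 2:
  Term 0 contributes 10 + 0 · 2 = 10
  Term 1 contributes 4 + 1 · 2 = 6
  Term 2 contributes -2 + 2 · 2 = 2
  Term 3 contributes 2 + 3 · 2 = 8
  Term 4 contributes 0 + 4 · 2 = 8
p(2) = ⊕ of these = min[10, 6, 2, 8, 8] = 2.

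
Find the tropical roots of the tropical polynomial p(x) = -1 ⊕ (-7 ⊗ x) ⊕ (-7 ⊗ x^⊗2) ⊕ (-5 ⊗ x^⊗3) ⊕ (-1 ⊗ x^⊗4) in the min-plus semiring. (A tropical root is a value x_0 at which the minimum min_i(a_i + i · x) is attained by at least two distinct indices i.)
Roots: {-4, -2, 0, 6}

Each tropical root is a break point of the lower envelope of the lines y = a_i + i · x (there are 5 lines, with slopes 0, 1, ..., 4). Only the lines that attain the minimum somewhere contribute to roots; other lines are dominated. Here the surviving (envelope) indices are i = 4, i = 3, i = 2, i = 1, i = 0.
Intersections between consecutive envelope lines give the roots: for adjacent envelope indices i < j the intersection is x = (a_i − a_j) / (j − i). Reading off the sorted break points: {-4, -2, 0, 6}.
Verification: at each break x_0, at least two indices attain the minimum of min_i(a_i + i · x_0).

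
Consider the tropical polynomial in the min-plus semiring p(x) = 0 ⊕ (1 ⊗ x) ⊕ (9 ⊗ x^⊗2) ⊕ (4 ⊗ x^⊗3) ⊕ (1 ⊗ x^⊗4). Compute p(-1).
p(-1) = -3

A tropical monomial a ⊗ x^⊗i evaluates to a + i · x. Evaluating each term at x = -1:
  Term 0 contributes 0 + 0 · -1 = 0
  Term 1 contributes 1 + 1 · -1 = 0
  Term 2 contributes 9 + 2 · -1 = 7
  Term 3 contributes 4 + 3 · -1 = 1
  Term 4 contributes 1 + 4 · -1 = -3
p(-1) = ⊕ of these = min[0, 0, 7, 1, -3] = -3.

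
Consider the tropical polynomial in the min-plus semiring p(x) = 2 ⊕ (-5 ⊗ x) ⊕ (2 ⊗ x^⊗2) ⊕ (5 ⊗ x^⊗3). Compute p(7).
p(7) = 2

A tropical monomial a ⊗ x^⊗i evaluates to a + i · x. Evaluating each term at x = 7:
  Term 0 contributes 2 + 0 · 7 = 2
  Term 1 contributes -5 + 1 · 7 = 2
  Term 2 contributes 2 + 2 · 7 = 16
  Term 3 contributes 5 + 3 · 7 = 26
p(7) = ⊕ of these = min[2, 2, 16, 26] = 2.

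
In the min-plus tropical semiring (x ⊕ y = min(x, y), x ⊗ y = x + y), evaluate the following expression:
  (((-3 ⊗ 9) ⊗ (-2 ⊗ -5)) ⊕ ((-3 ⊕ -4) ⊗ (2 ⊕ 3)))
(((-3 ⊗ 9) ⊗ (-2 ⊗ -5)) ⊕ ((-3 ⊕ -4) ⊗ (2 ⊕ 3))) = -2

Expand innermost to outermost. Recall ⊕ takes the minimum of its arguments and ⊗ takes their sum. Working out the expression (((-3 ⊗ 9) ⊗ (-2 ⊗ -5)) ⊕ ((-3 ⊕ -4) ⊗ (2 ⊕ 3))) gives -2.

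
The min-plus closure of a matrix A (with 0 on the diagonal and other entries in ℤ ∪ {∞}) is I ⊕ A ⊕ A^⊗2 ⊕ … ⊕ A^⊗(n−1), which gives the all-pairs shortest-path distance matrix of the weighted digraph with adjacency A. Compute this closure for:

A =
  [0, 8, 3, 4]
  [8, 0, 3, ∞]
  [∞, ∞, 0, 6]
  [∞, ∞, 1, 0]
Closure =
  [0, 8, 3, 4]
  [8, 0, 3, 9]
  [∞, ∞, 0, 6]
  [∞, ∞, 1, 0]

This is the Floyd-Warshall all-pairs shortest-path computation. For each intermediate vertex k = 0, 1, …, 3, update dist[i][j] ← min(dist[i][j], dist[i][k] + dist[k][j]). The final matrix gives, for each (i, j), the minimum total weight of any directed path from i to j (possibly empty when i = j).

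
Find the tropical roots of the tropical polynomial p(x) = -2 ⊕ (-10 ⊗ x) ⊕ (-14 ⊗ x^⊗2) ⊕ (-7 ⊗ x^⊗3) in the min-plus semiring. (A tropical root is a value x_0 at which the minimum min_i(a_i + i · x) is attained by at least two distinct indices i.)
Roots: {-7, 4, 8}

Each tropical root is a break point of the lower envelope of the lines y = a_i + i · x (there are 4 lines, with slopes 0, 1, ..., 3). Only the lines that attain the minimum somewhere contribute to roots; other lines are dominated. Here the surviving (envelope) indices are i = 3, i = 2, i = 1, i = 0.
Intersections between consecutive envelope lines give the roots: for adjacent envelope indices i < j the intersection is x = (a_i − a_j) / (j − i). Reading off the sorted break points: {-7, 4, 8}.
Verification: at each break x_0, at least two indices attain the minimum of min_i(a_i + i · x_0).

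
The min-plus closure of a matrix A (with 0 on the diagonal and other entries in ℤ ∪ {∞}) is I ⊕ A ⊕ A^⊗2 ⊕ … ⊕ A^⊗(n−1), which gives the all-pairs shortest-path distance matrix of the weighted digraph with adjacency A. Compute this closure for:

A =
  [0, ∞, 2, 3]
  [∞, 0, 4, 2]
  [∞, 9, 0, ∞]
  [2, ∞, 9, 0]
Closure =
  [0, 11, 2, 3]
  [4, 0, 4, 2]
  [13, 9, 0, 11]
  [2, 13, 4, 0]

This is the Floyd-Warshall all-pairs shortest-path computation. For each intermediate vertex k = 0, 1, …, 3, update dist[i][j] ← min(dist[i][j], dist[i][k] + dist[k][j]). The final matrix gives, for each (i, j), the minimum total weight of any directed path from i to j (possibly empty when i = j).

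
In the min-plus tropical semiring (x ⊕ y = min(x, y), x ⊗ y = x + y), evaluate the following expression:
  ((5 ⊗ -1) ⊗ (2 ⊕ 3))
((5 ⊗ -1) ⊗ (2 ⊕ 3)) = 6

Expand innermost to outermost. Recall ⊕ takes the minimum of its arguments and ⊗ takes their sum. Working out the expression ((5 ⊗ -1) ⊗ (2 ⊕ 3)) gives 6.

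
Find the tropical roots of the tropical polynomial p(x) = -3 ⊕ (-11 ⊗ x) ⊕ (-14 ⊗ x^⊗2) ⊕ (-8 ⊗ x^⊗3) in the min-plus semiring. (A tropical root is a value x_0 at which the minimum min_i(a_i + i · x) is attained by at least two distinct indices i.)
Roots: {-6, 3, 8}

Each tropical root is a break point of the lower envelope of the lines y = a_i + i · x (there are 4 lines, with slopes 0, 1, ..., 3). Only the lines that attain the minimum somewhere contribute to roots; other lines are dominated. Here the surviving (envelope) indices are i = 3, i = 2, i = 1, i = 0.
Intersections between consecutive envelope lines give the roots: for adjacent envelope indices i < j the intersection is x = (a_i − a_j) / (j − i). Reading off the sorted break points: {-6, 3, 8}.
Verification: at each break x_0, at least two indices attain the minimum of min_i(a_i + i · x_0).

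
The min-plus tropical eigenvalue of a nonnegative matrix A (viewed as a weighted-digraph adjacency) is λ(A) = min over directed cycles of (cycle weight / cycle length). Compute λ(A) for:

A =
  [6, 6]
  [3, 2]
λ(A) = 2

Enumerate directed cycles and compute their means (weight / length). Sample:
  cycle 0 → 0: weight = 6, length = 1, mean = 6/1 ≈ 6.000
  cycle 1 → 1: weight = 2, length = 1, mean = 2/1 ≈ 2.000
  cycle 0 → 1 → 0: weight = 9, length = 2, mean = 9/2 ≈ 4.500
  cycle 1 → 0 → 1: weight = 9, length = 2, mean = 9/2 ≈ 4.500
Minimum mean = 2.000, attained e.g. along the cycle 1 → 1 with weight 2 and length 1. So λ(A) = 2/1 = 2.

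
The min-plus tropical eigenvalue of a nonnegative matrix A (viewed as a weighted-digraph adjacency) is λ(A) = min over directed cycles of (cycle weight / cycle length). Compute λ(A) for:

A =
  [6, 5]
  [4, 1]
λ(A) = 1

Enumerate directed cycles and compute their means (weight / length). Sample:
  cycle 0 → 0: weight = 6, length = 1, mean = 6/1 ≈ 6.000
  cycle 1 → 1: weight = 1, length = 1, mean = 1/1 ≈ 1.000
  cycle 0 → 1 → 0: weight = 9, length = 2, mean = 9/2 ≈ 4.500
  cycle 1 → 0 → 1: weight = 9, length = 2, mean = 9/2 ≈ 4.500
Minimum mean = 1.000, attained e.g. along the cycle 1 → 1 with weight 1 and length 1. So λ(A) = 1/1 = 1.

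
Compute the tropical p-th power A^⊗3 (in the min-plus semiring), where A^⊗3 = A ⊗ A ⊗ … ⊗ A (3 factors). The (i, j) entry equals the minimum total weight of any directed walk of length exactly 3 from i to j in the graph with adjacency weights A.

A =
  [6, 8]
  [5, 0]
A^⊗3 =
  [13, 8]
  [5, 0]

Each entry (A^⊗3)_ij equals the minimum over all length-3 walks i = v_0 → v_1 → … → v_3 = j of Σ_t A[v_t][v_{t+1}]. For example, for (i, j) = (0, 1) we minimise over 4 possible intermediate vertex sequences; the minimum is 8, attained along the walk 0 → 1 → 1 → 1.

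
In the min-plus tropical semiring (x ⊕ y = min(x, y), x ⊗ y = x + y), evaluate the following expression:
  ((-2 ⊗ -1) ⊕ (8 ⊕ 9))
((-2 ⊗ -1) ⊕ (8 ⊕ 9)) = -3

Expand innermost to outermost. Recall ⊕ takes the minimum of its arguments and ⊗ takes their sum. Working out the expression ((-2 ⊗ -1) ⊕ (8 ⊕ 9)) gives -3.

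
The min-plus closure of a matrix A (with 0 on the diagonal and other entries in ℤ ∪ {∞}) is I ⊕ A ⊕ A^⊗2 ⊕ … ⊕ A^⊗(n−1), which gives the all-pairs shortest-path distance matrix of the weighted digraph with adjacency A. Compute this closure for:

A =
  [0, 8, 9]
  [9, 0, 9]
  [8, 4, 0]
Closure =
  [0, 8, 9]
  [9, 0, 9]
  [8, 4, 0]

This is the Floyd-Warshall all-pairs shortest-path computation. For each intermediate vertex k = 0, 1, …, 2, update dist[i][j] ← min(dist[i][j], dist[i][k] + dist[k][j]). The final matrix gives, for each (i, j), the minimum total weight of any directed path from i to j (possibly empty when i = j).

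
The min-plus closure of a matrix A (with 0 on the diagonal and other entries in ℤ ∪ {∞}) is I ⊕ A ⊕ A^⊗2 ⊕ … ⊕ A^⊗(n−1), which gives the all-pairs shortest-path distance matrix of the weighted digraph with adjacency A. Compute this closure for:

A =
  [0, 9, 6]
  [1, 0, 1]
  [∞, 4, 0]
Closure =
  [0, 9, 6]
  [1, 0, 1]
  [5, 4, 0]

This is the Floyd-Warshall all-pairs shortest-path computation. For each intermediate vertex k = 0, 1, …, 2, update dist[i][j] ← min(dist[i][j], dist[i][k] + dist[k][j]). The final matrix gives, for each (i, j), the minimum total weight of any directed path from i to j (possibly empty when i = j).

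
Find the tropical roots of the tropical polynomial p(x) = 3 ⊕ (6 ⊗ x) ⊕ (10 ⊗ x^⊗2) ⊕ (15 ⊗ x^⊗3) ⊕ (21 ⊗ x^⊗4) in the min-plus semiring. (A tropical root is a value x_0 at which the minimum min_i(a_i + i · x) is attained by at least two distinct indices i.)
Roots: {-6, -5, -4, -3}

Each tropical root is a break point of the lower envelope of the lines y = a_i + i · x (there are 5 lines, with slopes 0, 1, ..., 4). Only the lines that attain the minimum somewhere contribute to roots; other lines are dominated. Here the surviving (envelope) indices are i = 4, i = 3, i = 2, i = 1, i = 0.
Intersections between consecutive envelope lines give the roots: for adjacent envelope indices i < j the intersection is x = (a_i − a_j) / (j − i). Reading off the sorted break points: {-6, -5, -4, -3}.
Verification: at each break x_0, at least two indices attain the minimum of min_i(a_i + i · x_0).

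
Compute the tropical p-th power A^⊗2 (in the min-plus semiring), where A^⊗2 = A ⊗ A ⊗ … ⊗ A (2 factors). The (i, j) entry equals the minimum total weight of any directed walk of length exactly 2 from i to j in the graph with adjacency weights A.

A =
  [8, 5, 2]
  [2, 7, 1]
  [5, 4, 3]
A^⊗2 =
  [7, 6, 5]
  [6, 5, 4]
  [6, 7, 5]

Each entry (A^⊗2)_ij equals the minimum over all length-2 walks i = v_0 → v_1 → … → v_2 = j of Σ_t A[v_t][v_{t+1}]. For example, for (i, j) = (0, 2) we minimise over 3 possible intermediate vertex sequences; the minimum is 5, attained along the walk 0 → 2 → 2.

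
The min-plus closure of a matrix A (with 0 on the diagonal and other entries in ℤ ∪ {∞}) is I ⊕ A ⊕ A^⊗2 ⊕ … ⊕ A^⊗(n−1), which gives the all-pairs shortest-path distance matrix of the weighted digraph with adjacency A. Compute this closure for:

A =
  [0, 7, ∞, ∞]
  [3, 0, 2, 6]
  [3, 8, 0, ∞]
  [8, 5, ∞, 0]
Closure =
  [0, 7, 9, 13]
  [3, 0, 2, 6]
  [3, 8, 0, 14]
  [8, 5, 7, 0]

This is the Floyd-Warshall all-pairs shortest-path computation. For each intermediate vertex k = 0, 1, …, 3, update dist[i][j] ← min(dist[i][j], dist[i][k] + dist[k][j]). The final matrix gives, for each (i, j), the minimum total weight of any directed path from i to j (possibly empty when i = j).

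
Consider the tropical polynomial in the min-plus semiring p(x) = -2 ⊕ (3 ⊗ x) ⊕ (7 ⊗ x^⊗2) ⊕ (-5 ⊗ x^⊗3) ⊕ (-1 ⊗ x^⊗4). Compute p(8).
p(8) = -2

A tropical monomial a ⊗ x^⊗i evaluates to a + i · x. Evaluating each term at x = 8:
  Term 0 contributes -2 + 0 · 8 = -2
  Term 1 contributes 3 + 1 · 8 = 11
  Term 2 contributes 7 + 2 · 8 = 23
  Term 3 contributes -5 + 3 · 8 = 19
  Term 4 contributes -1 + 4 · 8 = 31
p(8) = ⊕ of these = min[-2, 11, 23, 19, 31] = -2.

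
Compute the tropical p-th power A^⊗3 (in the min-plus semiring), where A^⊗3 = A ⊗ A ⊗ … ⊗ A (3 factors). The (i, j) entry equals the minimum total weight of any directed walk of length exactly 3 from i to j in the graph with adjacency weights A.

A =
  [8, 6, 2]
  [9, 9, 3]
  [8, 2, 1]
A^⊗3 =
  [11, 5, 4]
  [12, 6, 5]
  [10, 4, 3]

Each entry (A^⊗3)_ij equals the minimum over all length-3 walks i = v_0 → v_1 → … → v_3 = j of Σ_t A[v_t][v_{t+1}]. For example, for (i, j) = (0, 2) we minimise over 9 possible intermediate vertex sequences; the minimum is 4, attained along the walk 0 → 2 → 2 → 2.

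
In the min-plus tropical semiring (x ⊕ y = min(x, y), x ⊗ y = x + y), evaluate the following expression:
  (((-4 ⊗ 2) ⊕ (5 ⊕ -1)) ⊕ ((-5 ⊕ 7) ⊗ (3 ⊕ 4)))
(((-4 ⊗ 2) ⊕ (5 ⊕ -1)) ⊕ ((-5 ⊕ 7) ⊗ (3 ⊕ 4))) = -2

Expand innermost to outermost. Recall ⊕ takes the minimum of its arguments and ⊗ takes their sum. Working out the expression (((-4 ⊗ 2) ⊕ (5 ⊕ -1)) ⊕ ((-5 ⊕ 7) ⊗ (3 ⊕ 4))) gives -2.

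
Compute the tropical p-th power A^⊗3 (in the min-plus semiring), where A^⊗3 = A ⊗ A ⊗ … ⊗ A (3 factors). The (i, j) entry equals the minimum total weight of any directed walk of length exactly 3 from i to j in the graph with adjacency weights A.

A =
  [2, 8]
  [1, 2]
A^⊗3 =
  [6, 12]
  [5, 6]

Each entry (A^⊗3)_ij equals the minimum over all length-3 walks i = v_0 → v_1 → … → v_3 = j of Σ_t A[v_t][v_{t+1}]. For example, for (i, j) = (0, 1) we minimise over 4 possible intermediate vertex sequences; the minimum is 12, attained along the walk 0 → 0 → 0 → 1.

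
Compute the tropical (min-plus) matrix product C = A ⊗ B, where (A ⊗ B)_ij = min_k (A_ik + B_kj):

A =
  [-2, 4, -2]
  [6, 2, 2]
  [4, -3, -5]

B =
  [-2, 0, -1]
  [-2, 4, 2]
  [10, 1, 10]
A ⊗ B =
  [-4, -2, -3]
  [0, 3, 4]
  [-5, -4, -1]

Apply the min-plus product entry-by-entry:
  C[0][0] = min over k of (A[0][0] + B[0][0] = -2 + -2 = -4, A[0][1] + B[1][0] = 4 + -2 = 2, A[0][2] + B[2][0] = -2 + 10 = 8) = -4 (attained at k = 0)
  C[0][1] = min over k of (A[0][0] + B[0][1] = -2 + 0 = -2, A[0][1] + B[1][1] = 4 + 4 = 8, A[0][2] + B[2][1] = -2 + 1 = -1) = -2 (attained at k = 0)
  C[0][2] = min over k of (A[0][0] + B[0][2] = -2 + -1 = -3, A[0][1] + B[1][2] = 4 + 2 = 6, A[0][2] + B[2][2] = -2 + 10 = 8) = -3 (attained at k = 0)
  C[1][0] = min over k of (A[1][0] + B[0][0] = 6 + -2 = 4, A[1][1] + B[1][0] = 2 + -2 = 0, A[1][2] + B[2][0] = 2 + 10 = 12) = 0 (attained at k = 1)
  C[1][1] = min over k of (A[1][0] + B[0][1] = 6 + 0 = 6, A[1][1] + B[1][1] = 2 + 4 = 6, A[1][2] + B[2][1] = 2 + 1 = 3) = 3 (attained at k = 2)
  C[1][2] = min over k of (A[1][0] + B[0][2] = 6 + -1 = 5, A[1][1] + B[1][2] = 2 + 2 = 4, A[1][2] + B[2][2] = 2 + 10 = 12) = 4 (attained at k = 1)
  C[2][0] = min over k of (A[2][0] + B[0][0] = 4 + -2 = 2, A[2][1] + B[1][0] = -3 + -2 = -5, A[2][2] + B[2][0] = -5 + 10 = 5) = -5 (attained at k = 1)
  C[2][1] = min over k of (A[2][0] + B[0][1] = 4 + 0 = 4, A[2][1] + B[1][1] = -3 + 4 = 1, A[2][2] + B[2][1] = -5 + 1 = -4) = -4 (attained at k = 2)
  C[2][2] = min over k of (A[2][0] + B[0][2] = 4 + -1 = 3, A[2][1] + B[1][2] = -3 + 2 = -1, A[2][2] + B[2][2] = -5 + 10 = 5) = -1 (attained at k = 1)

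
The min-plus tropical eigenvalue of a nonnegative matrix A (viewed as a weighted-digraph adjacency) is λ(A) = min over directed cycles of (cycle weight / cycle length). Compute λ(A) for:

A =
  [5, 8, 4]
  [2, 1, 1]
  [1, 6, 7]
λ(A) = 1

Enumerate directed cycles and compute their means (weight / length). Sample:
  cycle 0 → 0: weight = 5, length = 1, mean = 5/1 ≈ 5.000
  cycle 1 → 1: weight = 1, length = 1, mean = 1/1 ≈ 1.000
  cycle 2 → 2: weight = 7, length = 1, mean = 7/1 ≈ 7.000
  cycle 0 → 1 → 0: weight = 10, length = 2, mean = 10/2 ≈ 5.000
  cycle 0 → 2 → 0: weight = 5, length = 2, mean = 5/2 ≈ 2.500
  cycle 1 → 0 → 1: weight = 10, length = 2, mean = 10/2 ≈ 5.000
Minimum mean = 1.000, attained e.g. along the cycle 1 → 1 with weight 1 and length 1. So λ(A) = 1/1 = 1.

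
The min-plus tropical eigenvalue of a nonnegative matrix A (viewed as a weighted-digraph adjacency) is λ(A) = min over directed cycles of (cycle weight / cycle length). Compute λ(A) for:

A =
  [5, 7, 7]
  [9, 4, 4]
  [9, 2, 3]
λ(A) = 3

Enumerate directed cycles and compute their means (weight / length). Sample:
  cycle 0 → 0: weight = 5, length = 1, mean = 5/1 ≈ 5.000
  cycle 1 → 1: weight = 4, length = 1, mean = 4/1 ≈ 4.000
  cycle 2 → 2: weight = 3, length = 1, mean = 3/1 ≈ 3.000
  cycle 0 → 1 → 0: weight = 16, length = 2, mean = 16/2 ≈ 8.000
  cycle 0 → 2 → 0: weight = 16, length = 2, mean = 16/2 ≈ 8.000
  cycle 1 → 0 → 1: weight = 16, length = 2, mean = 16/2 ≈ 8.000
Minimum mean = 3.000, attained e.g. along the cycle 2 → 2 with weight 3 and length 1. So λ(A) = 3/1 = 3.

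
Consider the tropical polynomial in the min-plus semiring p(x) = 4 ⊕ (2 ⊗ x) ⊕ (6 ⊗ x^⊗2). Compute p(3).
p(3) = 4

A tropical monomial a ⊗ x^⊗i evaluates to a + i · x. Evaluating each term at x = 3:
  Term 0 contributes 4 + 0 · 3 = 4
  Term 1 contributes 2 + 1 · 3 = 5
  Term 2 contributes 6 + 2 · 3 = 12
p(3) = ⊕ of these = min[4, 5, 12] = 4.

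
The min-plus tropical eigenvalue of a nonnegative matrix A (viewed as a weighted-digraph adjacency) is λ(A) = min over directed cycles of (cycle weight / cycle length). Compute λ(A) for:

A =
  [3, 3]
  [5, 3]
λ(A) = 3

Enumerate directed cycles and compute their means (weight / length). Sample:
  cycle 0 → 0: weight = 3, length = 1, mean = 3/1 ≈ 3.000
  cycle 1 → 1: weight = 3, length = 1, mean = 3/1 ≈ 3.000
  cycle 0 → 1 → 0: weight = 8, length = 2, mean = 8/2 ≈ 4.000
  cycle 1 → 0 → 1: weight = 8, length = 2, mean = 8/2 ≈ 4.000
Minimum mean = 3.000, attained e.g. along the cycle 0 → 0 with weight 3 and length 1. So λ(A) = 3/1 = 3.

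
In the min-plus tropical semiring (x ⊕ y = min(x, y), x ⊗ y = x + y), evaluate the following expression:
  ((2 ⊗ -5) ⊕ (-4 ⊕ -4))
((2 ⊗ -5) ⊕ (-4 ⊕ -4)) = -4

Expand innermost to outermost. Recall ⊕ takes the minimum of its arguments and ⊗ takes their sum. Working out the expression ((2 ⊗ -5) ⊕ (-4 ⊕ -4)) gives -4.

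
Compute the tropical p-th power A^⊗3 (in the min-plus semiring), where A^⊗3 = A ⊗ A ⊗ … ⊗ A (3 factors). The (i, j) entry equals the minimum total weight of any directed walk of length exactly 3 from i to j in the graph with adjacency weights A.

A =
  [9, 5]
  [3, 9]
A^⊗3 =
  [17, 13]
  [11, 17]

Each entry (A^⊗3)_ij equals the minimum over all length-3 walks i = v_0 → v_1 → … → v_3 = j of Σ_t A[v_t][v_{t+1}]. For example, for (i, j) = (0, 1) we minimise over 4 possible intermediate vertex sequences; the minimum is 13, attained along the walk 0 → 1 → 0 → 1.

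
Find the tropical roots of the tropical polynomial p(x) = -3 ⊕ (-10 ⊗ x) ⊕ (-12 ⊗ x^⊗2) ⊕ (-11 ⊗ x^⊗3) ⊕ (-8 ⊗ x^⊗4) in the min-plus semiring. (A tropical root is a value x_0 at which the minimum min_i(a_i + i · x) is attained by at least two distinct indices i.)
Roots: {-3, -1, 2, 7}

Each tropical root is a break point of the lower envelope of the lines y = a_i + i · x (there are 5 lines, with slopes 0, 1, ..., 4). Only the lines that attain the minimum somewhere contribute to roots; other lines are dominated. Here the surviving (envelope) indices are i = 4, i = 3, i = 2, i = 1, i = 0.
Intersections between consecutive envelope lines give the roots: for adjacent envelope indices i < j the intersection is x = (a_i − a_j) / (j − i). Reading off the sorted break points: {-3, -1, 2, 7}.
Verification: at each break x_0, at least two indices attain the minimum of min_i(a_i + i · x_0).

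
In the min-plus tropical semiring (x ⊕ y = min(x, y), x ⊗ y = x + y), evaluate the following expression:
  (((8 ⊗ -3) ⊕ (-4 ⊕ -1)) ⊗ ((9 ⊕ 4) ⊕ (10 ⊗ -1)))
(((8 ⊗ -3) ⊕ (-4 ⊕ -1)) ⊗ ((9 ⊕ 4) ⊕ (10 ⊗ -1))) = 0

Expand innermost to outermost. Recall ⊕ takes the minimum of its arguments and ⊗ takes their sum. Working out the expression (((8 ⊗ -3) ⊕ (-4 ⊕ -1)) ⊗ ((9 ⊕ 4) ⊕ (10 ⊗ -1))) gives 0.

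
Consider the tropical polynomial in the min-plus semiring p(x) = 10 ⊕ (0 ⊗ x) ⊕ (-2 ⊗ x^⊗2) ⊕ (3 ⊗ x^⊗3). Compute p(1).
p(1) = 0

A tropical monomial a ⊗ x^⊗i evaluates to a + i · x. Evaluating each term at x = 1:
  Term 0 contributes 10 + 0 · 1 = 10
  Term 1 contributes 0 + 1 · 1 = 1
  Term 2 contributes -2 + 2 · 1 = 0
  Term 3 contributes 3 + 3 · 1 = 6
p(1) = ⊕ of these = min[10, 1, 0, 6] = 0.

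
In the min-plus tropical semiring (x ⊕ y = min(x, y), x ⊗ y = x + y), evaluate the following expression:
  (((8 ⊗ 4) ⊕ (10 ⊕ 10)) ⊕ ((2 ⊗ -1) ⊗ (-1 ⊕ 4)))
(((8 ⊗ 4) ⊕ (10 ⊕ 10)) ⊕ ((2 ⊗ -1) ⊗ (-1 ⊕ 4))) = 0

Expand innermost to outermost. Recall ⊕ takes the minimum of its arguments and ⊗ takes their sum. Working out the expression (((8 ⊗ 4) ⊕ (10 ⊕ 10)) ⊕ ((2 ⊗ -1) ⊗ (-1 ⊕ 4))) gives 0.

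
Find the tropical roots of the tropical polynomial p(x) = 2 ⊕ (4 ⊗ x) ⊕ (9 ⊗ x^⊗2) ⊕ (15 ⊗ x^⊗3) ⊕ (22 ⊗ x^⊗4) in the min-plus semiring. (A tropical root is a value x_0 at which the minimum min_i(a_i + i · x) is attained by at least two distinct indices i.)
Roots: {-7, -6, -5, -2}

Each tropical root is a break point of the lower envelope of the lines y = a_i + i · x (there are 5 lines, with slopes 0, 1, ..., 4). Only the lines that attain the minimum somewhere contribute to roots; other lines are dominated. Here the surviving (envelope) indices are i = 4, i = 3, i = 2, i = 1, i = 0.
Intersections between consecutive envelope lines give the roots: for adjacent envelope indices i < j the intersection is x = (a_i − a_j) / (j − i). Reading off the sorted break points: {-7, -6, -5, -2}.
Verification: at each break x_0, at least two indices attain the minimum of min_i(a_i + i · x_0).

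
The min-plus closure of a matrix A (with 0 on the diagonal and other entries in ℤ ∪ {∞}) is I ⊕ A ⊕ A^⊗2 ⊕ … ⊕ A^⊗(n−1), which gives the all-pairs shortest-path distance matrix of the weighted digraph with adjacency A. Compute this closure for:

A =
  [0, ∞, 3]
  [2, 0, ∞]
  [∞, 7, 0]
Closure =
  [0, 10, 3]
  [2, 0, 5]
  [9, 7, 0]

This is the Floyd-Warshall all-pairs shortest-path computation. For each intermediate vertex k = 0, 1, …, 2, update dist[i][j] ← min(dist[i][j], dist[i][k] + dist[k][j]). The final matrix gives, for each (i, j), the minimum total weight of any directed path from i to j (possibly empty when i = j).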